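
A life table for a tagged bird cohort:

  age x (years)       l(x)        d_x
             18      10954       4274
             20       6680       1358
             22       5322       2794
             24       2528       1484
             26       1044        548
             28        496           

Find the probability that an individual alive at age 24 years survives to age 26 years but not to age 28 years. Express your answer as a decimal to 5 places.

0.21677

This is the probability of reaching 26 but not 28, conditional on being alive at 24: (l(26) − l(28)) / l(24).
= (1044 − 496) / 2528 = 548 / 2528 = 0.216772.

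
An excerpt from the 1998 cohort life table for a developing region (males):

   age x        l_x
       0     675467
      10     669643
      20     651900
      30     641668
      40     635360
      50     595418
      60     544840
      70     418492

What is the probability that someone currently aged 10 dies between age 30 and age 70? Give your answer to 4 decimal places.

We want 20|40q10 = (l_30 − l_70)/l_10.
This is the probability of reaching 30 but not 70, conditional on being alive at 10: (l_30 − l_70) / l_10.
= (641668 − 418492) / 669643 = 223176 / 669643 = 0.333276.

0.3333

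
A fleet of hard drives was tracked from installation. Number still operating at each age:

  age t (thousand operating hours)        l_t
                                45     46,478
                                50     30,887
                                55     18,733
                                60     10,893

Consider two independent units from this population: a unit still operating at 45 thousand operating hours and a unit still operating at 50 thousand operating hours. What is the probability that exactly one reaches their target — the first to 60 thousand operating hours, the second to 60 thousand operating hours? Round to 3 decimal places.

p₁ = l_60/l_45 = 10,893/46,478 = 0.234369; p₂ = l_60/l_50 = 10,893/30,887 = 0.352673.
P(exactly one) = p₁(1−p₂) + (1−p₁)p₂ = 0.151713 + 0.270017 = 0.421731.

0.422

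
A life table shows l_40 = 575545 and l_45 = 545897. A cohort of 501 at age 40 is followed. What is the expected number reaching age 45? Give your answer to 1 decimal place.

The relevant probability is 545897/575545 = 0.948487.
Expected number = 501 × 0.948487 = 475.2.

475.2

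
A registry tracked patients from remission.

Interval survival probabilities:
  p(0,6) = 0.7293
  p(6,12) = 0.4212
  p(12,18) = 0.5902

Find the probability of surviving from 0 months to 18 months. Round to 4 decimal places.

Chaining the interval survival probabilities: 0.7293 × 0.4212 × 0.5902.
= 0.181298.

0.1813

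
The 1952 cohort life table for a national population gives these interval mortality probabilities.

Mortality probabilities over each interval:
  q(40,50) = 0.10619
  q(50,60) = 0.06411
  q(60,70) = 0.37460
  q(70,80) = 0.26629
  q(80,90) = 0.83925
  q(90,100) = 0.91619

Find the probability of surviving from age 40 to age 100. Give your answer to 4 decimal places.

The overall survival probability is (1 − 0.10619) × (1 − 0.06411) × (1 − 0.37460) × (1 − 0.26629) × (1 − 0.83925) × (1 − 0.91619).
= 0.89381 × 0.93589 × 0.62540 × 0.73371 × 0.16075 × 0.08381 = 0.005171.

0.0052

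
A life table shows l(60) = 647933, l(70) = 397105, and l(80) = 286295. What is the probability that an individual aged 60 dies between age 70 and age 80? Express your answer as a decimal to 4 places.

This is the probability of reaching 70 but not 80, conditional on being alive at 60: (l(70) − l(80)) / l(60).
= (397105 − 286295) / 647933 = 110810 / 647933 = 0.171021.

0.1710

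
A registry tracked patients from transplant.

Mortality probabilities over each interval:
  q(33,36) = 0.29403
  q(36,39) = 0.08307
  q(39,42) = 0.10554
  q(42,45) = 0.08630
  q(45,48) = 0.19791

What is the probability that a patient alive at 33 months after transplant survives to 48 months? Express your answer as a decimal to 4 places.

Survival from 33 to 48 is the product of surviving each interval: (1 − 0.29403) × (1 − 0.08307) × (1 − 0.10554) × (1 − 0.08630) × (1 − 0.19791).
= 0.70597 × 0.91693 × 0.89446 × 0.91370 × 0.80209 = 0.424336.

0.4243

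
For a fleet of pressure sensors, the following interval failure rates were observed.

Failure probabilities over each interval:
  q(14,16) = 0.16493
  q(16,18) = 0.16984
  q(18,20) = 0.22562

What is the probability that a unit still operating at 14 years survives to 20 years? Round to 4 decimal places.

0.5368

The overall survival probability is (1 − 0.16493) × (1 − 0.16984) × (1 − 0.22562).
= 0.83507 × 0.83016 × 0.77438 = 0.536833.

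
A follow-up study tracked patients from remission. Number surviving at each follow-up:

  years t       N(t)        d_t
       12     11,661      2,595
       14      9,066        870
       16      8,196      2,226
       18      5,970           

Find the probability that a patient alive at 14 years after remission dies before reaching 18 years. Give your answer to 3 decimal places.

0.341

P(die before 18 | alive at 14) = 1 − N(18)/N(14) = 1 − 5,970/9,066 = (3,096)/9,066 = 0.341496.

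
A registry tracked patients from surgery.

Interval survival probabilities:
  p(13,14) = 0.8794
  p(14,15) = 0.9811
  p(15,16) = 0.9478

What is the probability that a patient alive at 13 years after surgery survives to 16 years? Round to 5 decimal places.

P(survive 13→16) = 0.8794 × 0.9811 × 0.9478.
= 0.817742.

0.81774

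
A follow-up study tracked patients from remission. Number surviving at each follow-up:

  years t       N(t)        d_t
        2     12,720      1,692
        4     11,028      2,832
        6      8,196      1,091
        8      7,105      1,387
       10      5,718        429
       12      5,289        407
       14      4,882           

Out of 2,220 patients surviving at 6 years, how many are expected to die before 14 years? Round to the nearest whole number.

The relevant probability is 1 − 4,882/8,196 = 0.404344.
Expected number = 2,220 × 0.404344 = 898.

898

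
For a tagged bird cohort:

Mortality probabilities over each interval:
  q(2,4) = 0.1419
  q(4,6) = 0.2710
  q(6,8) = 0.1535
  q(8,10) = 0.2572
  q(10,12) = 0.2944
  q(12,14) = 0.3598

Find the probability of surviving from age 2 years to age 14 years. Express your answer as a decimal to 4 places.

0.1777

The overall survival probability is (1 − 0.1419) × (1 − 0.2710) × (1 − 0.1535) × (1 − 0.2572) × (1 − 0.2944) × (1 − 0.3598).
= 0.8581 × 0.7290 × 0.8465 × 0.7428 × 0.7056 × 0.6402 = 0.177680.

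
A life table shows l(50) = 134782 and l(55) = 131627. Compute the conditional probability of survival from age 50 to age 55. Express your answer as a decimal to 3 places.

The conditional survival probability is l(55)/l(50) = 131627/134782 = 0.976592.

0.977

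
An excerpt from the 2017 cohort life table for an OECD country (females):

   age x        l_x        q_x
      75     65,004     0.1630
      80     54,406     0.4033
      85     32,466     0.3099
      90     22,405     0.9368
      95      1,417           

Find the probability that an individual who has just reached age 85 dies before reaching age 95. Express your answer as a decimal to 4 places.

P(die before 95 | alive at 85) = 1 − l_95/l_85 = 1 − 1,417/32,466 = (31,049)/32,466 = 0.956354.

0.9564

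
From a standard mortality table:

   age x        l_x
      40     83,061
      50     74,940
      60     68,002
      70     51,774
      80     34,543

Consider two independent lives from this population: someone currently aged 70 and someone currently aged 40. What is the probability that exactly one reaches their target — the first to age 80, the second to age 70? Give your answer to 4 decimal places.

0.4588

p₁ = l_80/l_70 = 34,543/51,774 = 0.667188; p₂ = l_70/l_40 = 51,774/83,061 = 0.623325.
P(exactly one) = p₁(1−p₂) + (1−p₁)p₂ = 0.251313 + 0.207450 = 0.458763.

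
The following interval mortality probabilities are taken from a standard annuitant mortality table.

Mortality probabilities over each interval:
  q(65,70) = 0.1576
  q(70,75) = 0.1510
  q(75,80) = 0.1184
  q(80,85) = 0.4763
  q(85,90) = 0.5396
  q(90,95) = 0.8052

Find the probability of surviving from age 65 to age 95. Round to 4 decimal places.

0.0296

P(survive 65→95) = (1 − 0.1576) × (1 − 0.1510) × (1 − 0.1184) × (1 − 0.4763) × (1 − 0.5396) × (1 − 0.8052).
= 0.8424 × 0.8490 × 0.8816 × 0.5237 × 0.4604 × 0.1948 = 0.029615.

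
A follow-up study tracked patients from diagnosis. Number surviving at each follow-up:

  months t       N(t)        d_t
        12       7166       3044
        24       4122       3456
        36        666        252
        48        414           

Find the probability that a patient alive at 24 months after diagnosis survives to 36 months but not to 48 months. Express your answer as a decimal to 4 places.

0.0611

This is the probability of reaching 36 but not 48, conditional on being alive at 24: (N(36) − N(48)) / N(24).
= (666 − 414) / 4122 = 252 / 4122 = 0.061135.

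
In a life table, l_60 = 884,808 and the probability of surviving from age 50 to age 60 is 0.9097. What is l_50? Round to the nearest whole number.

972637

l_50 = l_60 / p = 884,808 / 0.9097 = 972637.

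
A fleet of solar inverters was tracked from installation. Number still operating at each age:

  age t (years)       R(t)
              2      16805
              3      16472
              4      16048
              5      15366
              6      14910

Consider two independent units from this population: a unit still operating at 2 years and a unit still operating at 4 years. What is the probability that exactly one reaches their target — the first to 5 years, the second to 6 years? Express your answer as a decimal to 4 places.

p₁ = R(5)/R(2) = 15366/16805 = 0.914371; p₂ = R(6)/R(4) = 14910/16048 = 0.929088.
P(exactly one) = p₁(1−p₂) + (1−p₁)p₂ = 0.064840 + 0.079557 = 0.144397.

0.1444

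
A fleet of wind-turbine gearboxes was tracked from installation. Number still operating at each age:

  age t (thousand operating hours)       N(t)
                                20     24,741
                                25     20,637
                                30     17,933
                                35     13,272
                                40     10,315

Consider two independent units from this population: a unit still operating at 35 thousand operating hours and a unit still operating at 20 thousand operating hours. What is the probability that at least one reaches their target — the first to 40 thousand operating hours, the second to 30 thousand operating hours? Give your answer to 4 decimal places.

0.9387

p₁ = N(40)/N(35) = 10,315/13,272 = 0.777200; p₂ = N(30)/N(20) = 17,933/24,741 = 0.724829.
P(at least one) = 1 − (1−p₁)(1−p₂) = 1 − 0.222800 × 0.275171 = 0.938692.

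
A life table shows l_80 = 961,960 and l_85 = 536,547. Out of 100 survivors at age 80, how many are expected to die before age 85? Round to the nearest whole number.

44

The relevant probability is 1 − 536,547/961,960 = 0.442236.
Expected number = 100 × 0.442236 = 44.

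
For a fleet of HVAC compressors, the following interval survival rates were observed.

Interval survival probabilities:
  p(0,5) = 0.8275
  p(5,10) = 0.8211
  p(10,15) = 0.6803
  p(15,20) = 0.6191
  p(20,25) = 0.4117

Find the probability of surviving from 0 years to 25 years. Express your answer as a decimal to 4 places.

The overall survival probability is 0.8275 × 0.8211 × 0.6803 × 0.6191 × 0.4117.
= 0.117817.

0.1178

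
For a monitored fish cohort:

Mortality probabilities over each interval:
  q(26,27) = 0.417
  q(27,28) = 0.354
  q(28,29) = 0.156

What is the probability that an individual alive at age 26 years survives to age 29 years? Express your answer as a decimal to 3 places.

The overall survival probability is (1 − 0.417) × (1 − 0.354) × (1 − 0.156).
= 0.583 × 0.646 × 0.844 = 0.317866.

0.318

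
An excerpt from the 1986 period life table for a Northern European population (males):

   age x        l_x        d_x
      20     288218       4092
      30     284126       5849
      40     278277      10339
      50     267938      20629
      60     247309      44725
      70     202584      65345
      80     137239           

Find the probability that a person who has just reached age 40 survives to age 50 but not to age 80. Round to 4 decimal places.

0.4697

This is the probability of reaching 50 but not 80, conditional on being alive at 40: (l_50 − l_80) / l_40.
= (267938 − 137239) / 278277 = 130699 / 278277 = 0.469672.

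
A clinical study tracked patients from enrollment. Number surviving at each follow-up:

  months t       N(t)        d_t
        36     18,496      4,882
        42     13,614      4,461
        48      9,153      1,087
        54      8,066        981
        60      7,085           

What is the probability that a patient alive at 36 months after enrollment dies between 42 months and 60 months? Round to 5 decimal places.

This is the probability of reaching 42 but not 60, conditional on being alive at 36: (N(42) − N(60)) / N(36).
= (13,614 − 7,085) / 18,496 = 6,529 / 18,496 = 0.352995.

0.35300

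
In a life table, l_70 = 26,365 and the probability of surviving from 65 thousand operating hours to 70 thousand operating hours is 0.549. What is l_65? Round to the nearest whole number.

48024

l_65 = l_70 / p = 26,365 / 0.549 = 48024.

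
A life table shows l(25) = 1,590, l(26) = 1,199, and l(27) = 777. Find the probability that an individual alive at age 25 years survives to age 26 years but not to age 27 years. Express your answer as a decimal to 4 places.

0.2654

This is the probability of reaching 26 but not 27, conditional on being alive at 25: (l(26) − l(27)) / l(25).
= (1,199 − 777) / 1,590 = 422 / 1,590 = 0.265409.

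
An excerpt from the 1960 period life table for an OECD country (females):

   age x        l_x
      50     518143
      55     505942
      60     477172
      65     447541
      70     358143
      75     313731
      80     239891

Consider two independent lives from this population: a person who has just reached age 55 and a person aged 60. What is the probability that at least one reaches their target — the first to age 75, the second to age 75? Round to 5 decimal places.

p₁ = l_75/l_55 = 313731/505942 = 0.620093; p₂ = l_75/l_60 = 313731/477172 = 0.657480.
P(at least one) = 1 − (1−p₁)(1−p₂) = 1 − 0.379907 × 0.342520 = 0.869874.

0.86987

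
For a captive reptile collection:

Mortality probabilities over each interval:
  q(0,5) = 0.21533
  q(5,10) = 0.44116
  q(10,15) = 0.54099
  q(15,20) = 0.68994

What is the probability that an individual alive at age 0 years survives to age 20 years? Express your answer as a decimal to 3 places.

0.062

Survival from 0 to 20 is the product of surviving each interval: (1 − 0.21533) × (1 − 0.44116) × (1 − 0.54099) × (1 − 0.68994).
= 0.78467 × 0.55884 × 0.45901 × 0.31006 = 0.062408.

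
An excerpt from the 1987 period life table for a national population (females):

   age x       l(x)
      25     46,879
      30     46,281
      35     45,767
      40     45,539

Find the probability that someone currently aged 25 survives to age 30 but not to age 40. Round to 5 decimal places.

0.01583

This is the probability of reaching 30 but not 40, conditional on being alive at 25: (l(30) − l(40)) / l(25).
= (46,281 − 45,539) / 46,879 = 742 / 46,879 = 0.015828.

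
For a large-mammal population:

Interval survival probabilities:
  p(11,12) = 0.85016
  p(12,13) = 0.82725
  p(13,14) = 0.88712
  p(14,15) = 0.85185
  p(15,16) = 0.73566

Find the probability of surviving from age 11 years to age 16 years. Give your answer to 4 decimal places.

Survival from 11 to 16 is the product of surviving each interval: 0.85016 × 0.82725 × 0.88712 × 0.85185 × 0.73566.
= 0.390985.

0.3910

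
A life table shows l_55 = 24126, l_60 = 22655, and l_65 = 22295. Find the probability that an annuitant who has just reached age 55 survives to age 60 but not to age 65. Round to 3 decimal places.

0.015

We want 5|5q55 = (l_60 − l_65)/l_55.
This is the probability of reaching 60 but not 65, conditional on being alive at 55: (l_60 − l_65) / l_55.
= (22655 − 22295) / 24126 = 360 / 24126 = 0.014922.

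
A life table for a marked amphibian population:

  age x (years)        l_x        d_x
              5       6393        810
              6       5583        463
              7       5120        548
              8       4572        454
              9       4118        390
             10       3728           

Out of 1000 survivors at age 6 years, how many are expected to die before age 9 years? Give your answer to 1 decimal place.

262.4

The relevant probability is 1 − 4118/5583 = 0.262404.
Expected number = 1000 × 0.262404 = 262.4.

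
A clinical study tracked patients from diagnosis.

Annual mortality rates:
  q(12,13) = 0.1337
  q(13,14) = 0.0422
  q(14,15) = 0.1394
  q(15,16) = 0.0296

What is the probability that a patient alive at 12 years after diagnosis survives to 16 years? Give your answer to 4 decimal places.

The overall survival probability is (1 − 0.1337) × (1 − 0.0422) × (1 − 0.1394) × (1 − 0.0296).
= 0.8663 × 0.9578 × 0.8606 × 0.9704 = 0.692939.

0.6929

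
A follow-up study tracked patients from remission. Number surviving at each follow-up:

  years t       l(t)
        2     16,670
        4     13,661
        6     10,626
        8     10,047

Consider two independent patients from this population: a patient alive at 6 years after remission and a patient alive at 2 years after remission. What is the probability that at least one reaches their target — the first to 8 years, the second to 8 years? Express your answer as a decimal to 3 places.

p₁ = l(8)/l(6) = 10,047/10,626 = 0.945511; p₂ = l(8)/l(2) = 10,047/16,670 = 0.602699.
P(at least one) = 1 − (1−p₁)(1−p₂) = 1 − 0.054489 × 0.397301 = 0.978351.

0.978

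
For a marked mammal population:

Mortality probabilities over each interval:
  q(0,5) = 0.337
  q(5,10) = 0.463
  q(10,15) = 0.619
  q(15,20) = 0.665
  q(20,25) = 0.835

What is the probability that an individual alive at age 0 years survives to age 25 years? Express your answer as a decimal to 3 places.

0.007

P(survive 0→25) = (1 − 0.337) × (1 − 0.463) × (1 − 0.619) × (1 − 0.665) × (1 − 0.835).
= 0.663 × 0.537 × 0.381 × 0.335 × 0.165 = 0.007498.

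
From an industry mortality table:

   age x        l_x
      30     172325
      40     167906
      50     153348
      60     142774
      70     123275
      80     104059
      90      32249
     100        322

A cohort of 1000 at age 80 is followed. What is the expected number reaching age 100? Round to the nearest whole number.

3

The relevant probability is 322/104059 = 0.003094.
Expected number = 1000 × 0.003094 = 3.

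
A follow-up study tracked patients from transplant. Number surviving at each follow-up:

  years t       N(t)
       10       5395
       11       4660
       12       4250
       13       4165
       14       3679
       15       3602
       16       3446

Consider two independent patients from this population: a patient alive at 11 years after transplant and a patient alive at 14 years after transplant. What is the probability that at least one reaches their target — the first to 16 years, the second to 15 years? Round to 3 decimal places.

p₁ = N(16)/N(11) = 3446/4660 = 0.739485; p₂ = N(15)/N(14) = 3602/3679 = 0.979070.
P(at least one) = 1 − (1−p₁)(1−p₂) = 1 − 0.260515 × 0.020930 = 0.994547.

0.995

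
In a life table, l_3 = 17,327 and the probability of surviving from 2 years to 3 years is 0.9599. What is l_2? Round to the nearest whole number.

l_2 = l_3 / p = 17,327 / 0.9599 = 18051.

18051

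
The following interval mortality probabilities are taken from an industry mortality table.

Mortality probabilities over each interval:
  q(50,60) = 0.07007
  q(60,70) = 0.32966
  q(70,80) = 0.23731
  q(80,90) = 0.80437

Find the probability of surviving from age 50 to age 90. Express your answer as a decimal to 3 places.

P(survive 50→90) = (1 − 0.07007) × (1 − 0.32966) × (1 − 0.23731) × (1 − 0.80437).
= 0.92993 × 0.67034 × 0.76269 × 0.19563 = 0.093010.

0.093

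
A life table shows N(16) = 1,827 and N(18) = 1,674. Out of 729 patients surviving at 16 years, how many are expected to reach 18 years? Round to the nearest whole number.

668

The relevant probability is 1,674/1,827 = 0.916256.
Expected number = 729 × 0.916256 = 668.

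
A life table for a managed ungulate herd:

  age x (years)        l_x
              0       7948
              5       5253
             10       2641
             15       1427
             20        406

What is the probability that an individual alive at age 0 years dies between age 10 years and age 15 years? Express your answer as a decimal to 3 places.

This is the probability of reaching 10 but not 15, conditional on being alive at 0: (l_10 − l_15) / l_0.
= (2641 − 1427) / 7948 = 1214 / 7948 = 0.152743.

0.153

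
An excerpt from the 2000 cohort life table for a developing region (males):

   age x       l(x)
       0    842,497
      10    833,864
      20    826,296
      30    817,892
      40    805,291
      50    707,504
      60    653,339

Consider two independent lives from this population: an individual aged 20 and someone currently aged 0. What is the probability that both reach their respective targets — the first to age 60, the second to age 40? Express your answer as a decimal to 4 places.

0.7558

p₁ = l(60)/l(20) = 653,339/826,296 = 0.790684; p₂ = l(40)/l(0) = 805,291/842,497 = 0.955838.
P(both) = p₁ × p₂ = 0.790684 × 0.955838 = 0.755766.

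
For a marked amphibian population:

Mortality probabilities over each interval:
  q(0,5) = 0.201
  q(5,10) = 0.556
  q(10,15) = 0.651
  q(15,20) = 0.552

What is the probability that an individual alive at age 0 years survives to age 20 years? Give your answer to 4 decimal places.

Chaining the interval survival probabilities: (1 − 0.201) × (1 − 0.556) × (1 − 0.651) × (1 − 0.552).
= 0.799 × 0.444 × 0.349 × 0.448 = 0.055467.

0.0555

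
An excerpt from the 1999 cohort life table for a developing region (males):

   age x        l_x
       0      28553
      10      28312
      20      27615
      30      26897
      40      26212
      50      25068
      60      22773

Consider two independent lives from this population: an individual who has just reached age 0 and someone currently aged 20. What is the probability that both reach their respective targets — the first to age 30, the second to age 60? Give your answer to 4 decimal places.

0.7768

p₁ = l_30/l_0 = 26897/28553 = 0.942003; p₂ = l_60/l_20 = 22773/27615 = 0.824661.
P(both) = p₁ × p₂ = 0.942003 × 0.824661 = 0.776833.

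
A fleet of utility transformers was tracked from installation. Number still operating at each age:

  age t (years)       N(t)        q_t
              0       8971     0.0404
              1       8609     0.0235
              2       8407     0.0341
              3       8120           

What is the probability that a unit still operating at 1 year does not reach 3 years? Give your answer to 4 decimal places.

0.0568

P(fail before 3 | operational at 1) = 1 − N(3)/N(1) = 1 − 8120/8609 = (489)/8609 = 0.056801.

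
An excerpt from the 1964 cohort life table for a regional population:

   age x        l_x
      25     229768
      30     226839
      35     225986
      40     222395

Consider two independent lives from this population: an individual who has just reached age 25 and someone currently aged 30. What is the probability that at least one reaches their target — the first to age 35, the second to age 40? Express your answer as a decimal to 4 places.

p₁ = l_35/l_25 = 225986/229768 = 0.983540; p₂ = l_40/l_30 = 222395/226839 = 0.980409.
P(at least one) = 1 − (1−p₁)(1−p₂) = 1 − 0.016460 × 0.019591 = 0.999678.

0.9997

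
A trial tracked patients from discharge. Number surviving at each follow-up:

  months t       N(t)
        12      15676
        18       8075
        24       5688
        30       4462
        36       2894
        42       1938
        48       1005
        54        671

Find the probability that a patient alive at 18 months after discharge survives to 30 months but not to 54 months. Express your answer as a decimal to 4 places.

This is the probability of reaching 30 but not 54, conditional on being alive at 18: (N(30) − N(54)) / N(18).
= (4462 − 671) / 8075 = 3791 / 8075 = 0.469474.

0.4695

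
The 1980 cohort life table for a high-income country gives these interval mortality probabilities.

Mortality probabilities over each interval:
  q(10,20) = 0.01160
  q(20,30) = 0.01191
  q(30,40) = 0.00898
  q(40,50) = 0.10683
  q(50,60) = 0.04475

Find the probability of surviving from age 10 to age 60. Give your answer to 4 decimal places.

0.8258

The overall survival probability is (1 − 0.01160) × (1 − 0.01191) × (1 − 0.00898) × (1 − 0.10683) × (1 − 0.04475).
= 0.98840 × 0.98809 × 0.99102 × 0.89317 × 0.95525 = 0.825777.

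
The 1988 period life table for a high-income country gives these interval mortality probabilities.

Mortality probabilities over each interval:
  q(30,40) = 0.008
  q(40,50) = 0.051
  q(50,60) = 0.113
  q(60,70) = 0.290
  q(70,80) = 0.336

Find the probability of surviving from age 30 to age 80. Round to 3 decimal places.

0.394

P(survive 30→80) = (1 − 0.008) × (1 − 0.051) × (1 − 0.113) × (1 − 0.290) × (1 − 0.336).
= 0.992 × 0.949 × 0.887 × 0.710 × 0.664 = 0.393666.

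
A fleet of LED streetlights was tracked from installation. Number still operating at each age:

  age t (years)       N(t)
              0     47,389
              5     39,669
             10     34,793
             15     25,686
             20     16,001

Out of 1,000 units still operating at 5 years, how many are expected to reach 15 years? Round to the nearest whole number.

The relevant probability is 25,686/39,669 = 0.647508.
Expected number = 1,000 × 0.647508 = 648.

648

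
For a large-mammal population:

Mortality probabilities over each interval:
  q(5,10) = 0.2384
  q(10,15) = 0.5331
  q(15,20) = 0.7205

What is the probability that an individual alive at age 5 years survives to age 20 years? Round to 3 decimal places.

0.099

The overall survival probability is (1 − 0.2384) × (1 − 0.5331) × (1 − 0.7205).
= 0.7616 × 0.4669 × 0.2795 = 0.099388.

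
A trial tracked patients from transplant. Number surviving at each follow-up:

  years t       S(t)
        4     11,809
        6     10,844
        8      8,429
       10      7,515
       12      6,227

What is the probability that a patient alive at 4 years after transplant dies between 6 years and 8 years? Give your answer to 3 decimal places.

0.205

This is the probability of reaching 6 but not 8, conditional on being alive at 4: (S(6) − S(8)) / S(4).
= (10,844 − 8,429) / 11,809 = 2,415 / 11,809 = 0.204505.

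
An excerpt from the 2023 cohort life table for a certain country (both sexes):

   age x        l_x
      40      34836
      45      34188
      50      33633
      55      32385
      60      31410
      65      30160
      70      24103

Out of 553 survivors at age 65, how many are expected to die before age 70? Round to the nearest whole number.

The relevant probability is 1 − 24103/30160 = 0.200829.
Expected number = 553 × 0.200829 = 111.

111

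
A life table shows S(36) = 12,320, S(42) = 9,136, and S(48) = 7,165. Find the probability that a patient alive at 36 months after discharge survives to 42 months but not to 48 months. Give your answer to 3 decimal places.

This is the probability of reaching 42 but not 48, conditional on being alive at 36: (S(42) − S(48)) / S(36).
= (9,136 − 7,165) / 12,320 = 1,971 / 12,320 = 0.159984.

0.160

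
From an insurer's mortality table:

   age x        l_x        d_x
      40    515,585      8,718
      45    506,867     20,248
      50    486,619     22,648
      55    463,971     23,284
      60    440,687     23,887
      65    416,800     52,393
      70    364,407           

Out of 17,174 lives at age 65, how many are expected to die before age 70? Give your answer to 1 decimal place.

2158.8

The relevant probability is 1 − 364,407/416,800 = 0.125703.
Expected number = 17,174 × 0.125703 = 2158.8.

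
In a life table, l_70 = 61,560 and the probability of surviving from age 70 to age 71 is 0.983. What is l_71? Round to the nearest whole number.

l_71 = l_70 × p = 61,560 × 0.983 = 60513.

60513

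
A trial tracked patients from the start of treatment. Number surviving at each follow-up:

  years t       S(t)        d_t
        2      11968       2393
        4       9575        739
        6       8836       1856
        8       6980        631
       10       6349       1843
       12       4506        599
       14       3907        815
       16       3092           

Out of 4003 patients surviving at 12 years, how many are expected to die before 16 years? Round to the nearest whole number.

1256

The relevant probability is 1 − 3092/4506 = 0.313804.
Expected number = 4003 × 0.313804 = 1256.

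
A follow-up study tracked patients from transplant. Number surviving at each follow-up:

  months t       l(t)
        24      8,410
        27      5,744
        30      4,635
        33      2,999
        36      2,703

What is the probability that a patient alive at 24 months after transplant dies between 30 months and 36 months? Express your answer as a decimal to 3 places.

0.230

This is the probability of reaching 30 but not 36, conditional on being alive at 24: (l(30) − l(36)) / l(24).
= (4,635 − 2,703) / 8,410 = 1,932 / 8,410 = 0.229727.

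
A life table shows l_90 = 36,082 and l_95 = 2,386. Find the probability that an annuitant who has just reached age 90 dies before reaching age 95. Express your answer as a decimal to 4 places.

0.9339

P(die before 95 | alive at 90) = 1 − l_95/l_90 = 1 − 2,386/36,082 = (33,696)/36,082 = 0.933873.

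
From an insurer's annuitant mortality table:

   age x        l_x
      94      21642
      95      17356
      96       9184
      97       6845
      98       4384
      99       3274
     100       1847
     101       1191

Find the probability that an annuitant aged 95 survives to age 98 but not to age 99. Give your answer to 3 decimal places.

0.064

This is the probability of reaching 98 but not 99, conditional on being alive at 95: (l_98 − l_99) / l_95.
= (4384 − 3274) / 17356 = 1110 / 17356 = 0.063955.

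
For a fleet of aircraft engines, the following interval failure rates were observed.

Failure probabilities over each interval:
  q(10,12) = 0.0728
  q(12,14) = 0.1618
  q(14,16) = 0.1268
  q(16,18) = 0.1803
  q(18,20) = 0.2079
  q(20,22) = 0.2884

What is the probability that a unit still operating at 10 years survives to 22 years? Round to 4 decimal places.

0.3135

P(survive 10→22) = (1 − 0.0728) × (1 − 0.1618) × (1 − 0.1268) × (1 − 0.1803) × (1 − 0.2079) × (1 − 0.2884).
= 0.9272 × 0.8382 × 0.8732 × 0.8197 × 0.7921 × 0.7116 = 0.313549.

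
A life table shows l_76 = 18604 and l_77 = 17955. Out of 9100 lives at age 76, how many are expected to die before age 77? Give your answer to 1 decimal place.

317.5

The relevant probability is 1 − 17955/18604 = 0.034885.
Expected number = 9100 × 0.034885 = 317.5.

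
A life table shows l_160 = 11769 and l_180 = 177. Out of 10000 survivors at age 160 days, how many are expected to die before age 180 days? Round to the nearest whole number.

9850

The relevant probability is 1 − 177/11769 = 0.984960.
Expected number = 10000 × 0.984960 = 9850.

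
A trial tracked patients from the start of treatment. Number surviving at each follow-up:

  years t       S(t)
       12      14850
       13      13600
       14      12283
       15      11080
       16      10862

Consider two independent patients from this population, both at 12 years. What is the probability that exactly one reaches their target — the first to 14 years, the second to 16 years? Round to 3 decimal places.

p₁ = S(14)/S(12) = 12283/14850 = 0.827138; p₂ = S(16)/S(12) = 10862/14850 = 0.731448.
P(exactly one) = p₁(1−p₂) + (1−p₁)p₂ = 0.222130 + 0.126440 = 0.348569.

0.349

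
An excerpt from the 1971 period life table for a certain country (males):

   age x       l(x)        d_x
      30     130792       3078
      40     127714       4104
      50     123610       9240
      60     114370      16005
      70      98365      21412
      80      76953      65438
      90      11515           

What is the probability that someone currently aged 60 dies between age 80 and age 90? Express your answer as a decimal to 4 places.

0.5722

This is the probability of reaching 80 but not 90, conditional on being alive at 60: (l(80) − l(90)) / l(60).
= (76953 − 11515) / 114370 = 65438 / 114370 = 0.572161.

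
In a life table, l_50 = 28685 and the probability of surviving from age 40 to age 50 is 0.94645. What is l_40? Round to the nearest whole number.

l_40 = l_50 / p = 28685 / 0.94645 = 30308.

30308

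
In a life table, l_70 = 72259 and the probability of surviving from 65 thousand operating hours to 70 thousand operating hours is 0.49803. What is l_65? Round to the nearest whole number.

l_65 = l_70 / p = 72259 / 0.49803 = 145090.

145090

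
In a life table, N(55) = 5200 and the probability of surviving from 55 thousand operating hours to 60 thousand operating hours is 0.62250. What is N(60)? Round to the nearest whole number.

3237

N(60) = N(55) × p = 5200 × 0.62250 = 3237.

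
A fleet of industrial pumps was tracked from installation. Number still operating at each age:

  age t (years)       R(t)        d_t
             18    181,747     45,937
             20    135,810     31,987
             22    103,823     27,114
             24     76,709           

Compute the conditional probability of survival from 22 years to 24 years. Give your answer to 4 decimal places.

The conditional survival probability is R(24)/R(22) = 76,709/103,823 = 0.738844.

0.7388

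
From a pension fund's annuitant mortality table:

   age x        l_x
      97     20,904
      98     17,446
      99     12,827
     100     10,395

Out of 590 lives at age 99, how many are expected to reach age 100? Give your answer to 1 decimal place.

478.1

The relevant probability is 10,395/12,827 = 0.810400.
Expected number = 590 × 0.810400 = 478.1.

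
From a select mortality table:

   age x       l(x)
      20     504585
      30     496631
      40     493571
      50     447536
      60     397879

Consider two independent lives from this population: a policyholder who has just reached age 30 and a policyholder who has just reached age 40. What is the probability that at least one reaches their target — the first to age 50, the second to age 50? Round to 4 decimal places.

p₁ = l(50)/l(30) = 447536/496631 = 0.901144; p₂ = l(50)/l(40) = 447536/493571 = 0.906731.
P(at least one) = 1 − (1−p₁)(1−p₂) = 1 − 0.098856 × 0.093269 = 0.990780.

0.9908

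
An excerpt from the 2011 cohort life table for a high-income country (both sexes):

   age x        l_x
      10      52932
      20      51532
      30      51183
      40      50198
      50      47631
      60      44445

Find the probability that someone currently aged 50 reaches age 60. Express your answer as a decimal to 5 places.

0.93311

We want 10p50 = l_60/l_50.
The conditional survival probability is l_60/l_50 = 44445/47631 = 0.933111.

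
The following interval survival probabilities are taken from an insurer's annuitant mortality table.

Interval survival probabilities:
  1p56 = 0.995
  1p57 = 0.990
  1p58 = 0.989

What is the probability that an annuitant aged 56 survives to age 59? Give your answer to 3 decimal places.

0.974

Survival from 56 to 59 is the product of surviving each interval: 0.995 × 0.990 × 0.989.
= 0.974214.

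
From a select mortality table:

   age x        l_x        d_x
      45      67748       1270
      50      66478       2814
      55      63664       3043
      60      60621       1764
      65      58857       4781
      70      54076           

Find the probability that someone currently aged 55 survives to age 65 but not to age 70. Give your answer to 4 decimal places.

We want 10|5q55 = (l_65 − l_70)/l_55.
This is the probability of reaching 65 but not 70, conditional on being alive at 55: (l_65 − l_70) / l_55.
= (58857 − 54076) / 63664 = 4781 / 63664 = 0.075097.

0.0751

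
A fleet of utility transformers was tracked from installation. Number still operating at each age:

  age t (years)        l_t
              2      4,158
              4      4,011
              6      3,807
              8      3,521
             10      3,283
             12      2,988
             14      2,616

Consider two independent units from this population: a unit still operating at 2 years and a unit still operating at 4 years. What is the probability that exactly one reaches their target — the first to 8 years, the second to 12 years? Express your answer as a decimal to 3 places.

0.330

p₁ = l_8/l_2 = 3,521/4,158 = 0.846801; p₂ = l_12/l_4 = 2,988/4,011 = 0.744951.
P(exactly one) = p₁(1−p₂) + (1−p₁)p₂ = 0.215976 + 0.114126 = 0.330101.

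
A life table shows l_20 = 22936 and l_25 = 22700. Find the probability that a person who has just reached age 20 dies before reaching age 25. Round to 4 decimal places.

P(die before 25 | alive at 20) = 1 − l_25/l_20 = 1 − 22700/22936 = (236)/22936 = 0.010290.

0.0103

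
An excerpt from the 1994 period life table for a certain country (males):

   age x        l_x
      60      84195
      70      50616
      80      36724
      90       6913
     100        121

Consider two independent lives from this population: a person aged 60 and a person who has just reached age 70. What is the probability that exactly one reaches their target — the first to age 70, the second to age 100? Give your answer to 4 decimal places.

0.6007

p₁ = l_70/l_60 = 50616/84195 = 0.601176; p₂ = l_100/l_70 = 121/50616 = 0.002391.
P(exactly one) = p₁(1−p₂) + (1−p₁)p₂ = 0.599739 + 0.000954 = 0.600692.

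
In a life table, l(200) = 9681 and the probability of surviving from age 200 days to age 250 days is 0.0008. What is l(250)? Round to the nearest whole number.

l(250) = l(200) × p = 9681 × 0.0008 = 8.

8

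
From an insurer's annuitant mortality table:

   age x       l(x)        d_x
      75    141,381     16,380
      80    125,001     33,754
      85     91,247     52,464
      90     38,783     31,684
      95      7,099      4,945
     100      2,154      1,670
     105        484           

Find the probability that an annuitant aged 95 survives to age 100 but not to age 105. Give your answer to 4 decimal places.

0.2352

This is the probability of reaching 100 but not 105, conditional on being alive at 95: (l(100) − l(105)) / l(95).
= (2,154 − 484) / 7,099 = 1,670 / 7,099 = 0.235244.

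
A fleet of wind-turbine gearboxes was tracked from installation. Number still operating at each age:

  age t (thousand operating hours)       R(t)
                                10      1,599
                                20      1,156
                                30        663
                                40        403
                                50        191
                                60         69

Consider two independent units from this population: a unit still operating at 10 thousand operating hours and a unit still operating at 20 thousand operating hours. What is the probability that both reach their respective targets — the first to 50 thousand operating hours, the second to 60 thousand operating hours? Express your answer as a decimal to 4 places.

0.0071

p₁ = R(50)/R(10) = 191/1,599 = 0.119450; p₂ = R(60)/R(20) = 69/1,156 = 0.059689.
P(both) = p₁ × p₂ = 0.119450 × 0.059689 = 0.007130.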